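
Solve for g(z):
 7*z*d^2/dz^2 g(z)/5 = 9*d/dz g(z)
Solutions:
 g(z) = C1 + C2*z^(52/7)


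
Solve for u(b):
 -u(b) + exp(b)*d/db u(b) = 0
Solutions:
 u(b) = C1*exp(-exp(-b))


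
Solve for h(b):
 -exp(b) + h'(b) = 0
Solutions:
 h(b) = C1 + exp(b)


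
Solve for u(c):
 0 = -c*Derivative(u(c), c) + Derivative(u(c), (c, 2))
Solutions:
 u(c) = C1 + C2*erfi(sqrt(2)*c/2)


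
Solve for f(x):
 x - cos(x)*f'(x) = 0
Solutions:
 f(x) = C1 + Integral(x/cos(x), x)


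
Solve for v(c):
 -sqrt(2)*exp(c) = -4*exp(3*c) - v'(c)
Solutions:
 v(c) = C1 - 4*exp(3*c)/3 + sqrt(2)*exp(c)


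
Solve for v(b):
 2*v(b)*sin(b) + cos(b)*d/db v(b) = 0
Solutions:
 v(b) = C1*cos(b)^2


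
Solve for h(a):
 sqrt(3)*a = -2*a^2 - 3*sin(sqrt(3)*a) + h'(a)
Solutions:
 h(a) = C1 + 2*a^3/3 + sqrt(3)*a^2/2 - sqrt(3)*cos(sqrt(3)*a)


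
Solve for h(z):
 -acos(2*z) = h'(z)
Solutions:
 h(z) = C1 - z*acos(2*z) + sqrt(1 - 4*z^2)/2


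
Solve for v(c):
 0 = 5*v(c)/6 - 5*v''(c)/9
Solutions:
 v(c) = C1*exp(-sqrt(6)*c/2) + C2*exp(sqrt(6)*c/2)


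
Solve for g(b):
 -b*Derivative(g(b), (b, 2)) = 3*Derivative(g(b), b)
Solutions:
 g(b) = C1 + C2/b^2


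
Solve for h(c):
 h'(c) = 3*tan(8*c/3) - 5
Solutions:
 h(c) = C1 - 5*c - 9*log(cos(8*c/3))/8


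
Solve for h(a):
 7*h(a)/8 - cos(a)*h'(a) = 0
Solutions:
 h(a) = C1*(sin(a) + 1)^(7/16)/(sin(a) - 1)^(7/16)


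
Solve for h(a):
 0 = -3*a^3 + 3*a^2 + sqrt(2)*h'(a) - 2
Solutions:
 h(a) = C1 + 3*sqrt(2)*a^4/8 - sqrt(2)*a^3/2 + sqrt(2)*a


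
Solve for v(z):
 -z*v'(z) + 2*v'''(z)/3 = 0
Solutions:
 v(z) = C1 + Integral(C2*airyai(2^(2/3)*3^(1/3)*z/2) + C3*airybi(2^(2/3)*3^(1/3)*z/2), z)


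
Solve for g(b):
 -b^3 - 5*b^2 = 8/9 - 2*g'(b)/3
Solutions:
 g(b) = C1 + 3*b^4/8 + 5*b^3/2 + 4*b/3


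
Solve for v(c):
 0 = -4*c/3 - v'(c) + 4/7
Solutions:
 v(c) = C1 - 2*c^2/3 + 4*c/7


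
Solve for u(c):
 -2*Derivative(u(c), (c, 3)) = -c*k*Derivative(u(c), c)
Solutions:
 u(c) = C1 + Integral(C2*airyai(2^(2/3)*c*k^(1/3)/2) + C3*airybi(2^(2/3)*c*k^(1/3)/2), c)


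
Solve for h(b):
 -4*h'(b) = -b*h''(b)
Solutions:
 h(b) = C1 + C2*b^5


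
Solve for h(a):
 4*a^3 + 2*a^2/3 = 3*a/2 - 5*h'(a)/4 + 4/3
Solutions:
 h(a) = C1 - 4*a^4/5 - 8*a^3/45 + 3*a^2/5 + 16*a/15


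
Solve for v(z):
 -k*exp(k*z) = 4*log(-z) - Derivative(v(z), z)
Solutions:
 v(z) = C1 + 4*z*log(-z) - 4*z + exp(k*z)


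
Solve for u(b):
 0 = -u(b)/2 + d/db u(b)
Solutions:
 u(b) = C1*exp(b/2)


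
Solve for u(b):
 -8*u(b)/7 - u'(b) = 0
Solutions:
 u(b) = C1*exp(-8*b/7)


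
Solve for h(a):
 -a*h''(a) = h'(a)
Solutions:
 h(a) = C1 + C2*log(a)


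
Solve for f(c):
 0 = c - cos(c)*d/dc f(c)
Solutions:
 f(c) = C1 + Integral(c/cos(c), c)


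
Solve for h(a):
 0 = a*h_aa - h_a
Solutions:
 h(a) = C1 + C2*a^2


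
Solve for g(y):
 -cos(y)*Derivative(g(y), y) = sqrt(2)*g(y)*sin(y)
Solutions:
 g(y) = C1*cos(y)^(sqrt(2))


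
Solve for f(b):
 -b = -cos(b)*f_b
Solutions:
 f(b) = C1 + Integral(b/cos(b), b)


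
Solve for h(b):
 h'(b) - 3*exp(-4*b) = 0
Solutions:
 h(b) = C1 - 3*exp(-4*b)/4


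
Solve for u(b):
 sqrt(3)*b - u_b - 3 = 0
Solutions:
 u(b) = C1 + sqrt(3)*b^2/2 - 3*b


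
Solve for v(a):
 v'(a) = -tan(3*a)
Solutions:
 v(a) = C1 + log(cos(3*a))/3


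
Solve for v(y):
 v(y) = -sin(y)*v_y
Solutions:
 v(y) = C1*sqrt(cos(y) + 1)/sqrt(cos(y) - 1)


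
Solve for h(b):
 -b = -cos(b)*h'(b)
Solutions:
 h(b) = C1 + Integral(b/cos(b), b)


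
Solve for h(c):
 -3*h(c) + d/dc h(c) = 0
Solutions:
 h(c) = C1*exp(3*c)


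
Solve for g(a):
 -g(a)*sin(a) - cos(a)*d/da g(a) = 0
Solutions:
 g(a) = C1*cos(a)


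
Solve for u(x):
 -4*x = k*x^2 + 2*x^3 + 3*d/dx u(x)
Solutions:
 u(x) = C1 - k*x^3/9 - x^4/6 - 2*x^2/3


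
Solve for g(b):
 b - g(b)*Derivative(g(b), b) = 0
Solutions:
 g(b) = -sqrt(C1 + b^2)
 g(b) = sqrt(C1 + b^2)


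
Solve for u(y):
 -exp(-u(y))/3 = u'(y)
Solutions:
 u(y) = log(C1 - y/3)


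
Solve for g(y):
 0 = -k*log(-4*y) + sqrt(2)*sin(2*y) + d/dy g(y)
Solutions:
 g(y) = C1 + k*y*(log(-y) - 1) + 2*k*y*log(2) + sqrt(2)*cos(2*y)/2


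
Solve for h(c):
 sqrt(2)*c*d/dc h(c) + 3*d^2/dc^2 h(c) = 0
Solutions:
 h(c) = C1 + C2*erf(2^(3/4)*sqrt(3)*c/6)


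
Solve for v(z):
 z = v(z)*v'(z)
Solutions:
 v(z) = -sqrt(C1 + z^2)
 v(z) = sqrt(C1 + z^2)


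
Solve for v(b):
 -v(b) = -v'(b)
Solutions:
 v(b) = C1*exp(b)


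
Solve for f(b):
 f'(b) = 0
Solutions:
 f(b) = C1


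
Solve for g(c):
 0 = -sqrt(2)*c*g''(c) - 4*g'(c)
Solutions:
 g(c) = C1 + C2*c^(1 - 2*sqrt(2))


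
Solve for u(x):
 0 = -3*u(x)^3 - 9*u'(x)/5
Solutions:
 u(x) = -sqrt(6)*sqrt(-1/(C1 - 5*x))/2
 u(x) = sqrt(6)*sqrt(-1/(C1 - 5*x))/2


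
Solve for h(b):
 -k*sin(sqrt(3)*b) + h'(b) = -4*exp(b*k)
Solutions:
 h(b) = C1 - sqrt(3)*k*cos(sqrt(3)*b)/3 - 4*exp(b*k)/k


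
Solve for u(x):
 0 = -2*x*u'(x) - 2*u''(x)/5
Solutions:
 u(x) = C1 + C2*erf(sqrt(10)*x/2)


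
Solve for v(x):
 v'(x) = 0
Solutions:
 v(x) = C1


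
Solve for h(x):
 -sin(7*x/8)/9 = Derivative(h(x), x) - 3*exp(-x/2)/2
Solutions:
 h(x) = C1 + 8*cos(7*x/8)/63 - 3*exp(-x/2)


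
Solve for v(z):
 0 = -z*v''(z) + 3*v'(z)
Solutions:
 v(z) = C1 + C2*z^4


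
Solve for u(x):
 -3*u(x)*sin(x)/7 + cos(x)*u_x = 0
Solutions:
 u(x) = C1/cos(x)^(3/7)


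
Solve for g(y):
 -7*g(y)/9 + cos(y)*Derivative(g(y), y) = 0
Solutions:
 g(y) = C1*(sin(y) + 1)^(7/18)/(sin(y) - 1)^(7/18)


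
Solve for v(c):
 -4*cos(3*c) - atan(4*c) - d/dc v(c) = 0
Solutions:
 v(c) = C1 - c*atan(4*c) + log(16*c^2 + 1)/8 - 4*sin(3*c)/3


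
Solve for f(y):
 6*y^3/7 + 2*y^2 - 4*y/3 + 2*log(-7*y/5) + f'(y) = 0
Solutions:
 f(y) = C1 - 3*y^4/14 - 2*y^3/3 + 2*y^2/3 - 2*y*log(-y) + 2*y*(-log(7) + 1 + log(5))


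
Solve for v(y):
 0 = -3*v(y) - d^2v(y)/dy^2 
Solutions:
 v(y) = C1*sin(sqrt(3)*y) + C2*cos(sqrt(3)*y)


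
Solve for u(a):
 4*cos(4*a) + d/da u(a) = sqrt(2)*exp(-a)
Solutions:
 u(a) = C1 - sin(4*a) - sqrt(2)*exp(-a)


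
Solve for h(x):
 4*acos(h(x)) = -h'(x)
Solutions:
 Integral(1/acos(_y), (_y, h(x))) = C1 - 4*x


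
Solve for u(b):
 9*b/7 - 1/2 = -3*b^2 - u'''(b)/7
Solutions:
 u(b) = C1 + C2*b + C3*b^2 - 7*b^5/20 - 3*b^4/8 + 7*b^3/12


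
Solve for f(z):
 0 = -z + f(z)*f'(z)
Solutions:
 f(z) = -sqrt(C1 + z^2)
 f(z) = sqrt(C1 + z^2)


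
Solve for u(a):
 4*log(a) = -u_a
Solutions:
 u(a) = C1 - 4*a*log(a) + 4*a


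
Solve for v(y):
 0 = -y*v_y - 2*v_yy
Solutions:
 v(y) = C1 + C2*erf(y/2)


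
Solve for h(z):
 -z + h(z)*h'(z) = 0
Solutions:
 h(z) = -sqrt(C1 + z^2)
 h(z) = sqrt(C1 + z^2)


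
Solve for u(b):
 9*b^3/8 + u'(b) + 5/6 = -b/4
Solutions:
 u(b) = C1 - 9*b^4/32 - b^2/8 - 5*b/6


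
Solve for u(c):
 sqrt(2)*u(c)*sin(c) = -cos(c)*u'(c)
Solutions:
 u(c) = C1*cos(c)^(sqrt(2))


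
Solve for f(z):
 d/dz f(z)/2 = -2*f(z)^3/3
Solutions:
 f(z) = -sqrt(6)*sqrt(-1/(C1 - 4*z))/2
 f(z) = sqrt(6)*sqrt(-1/(C1 - 4*z))/2


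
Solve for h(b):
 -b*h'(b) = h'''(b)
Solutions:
 h(b) = C1 + Integral(C2*airyai(-b) + C3*airybi(-b), b)


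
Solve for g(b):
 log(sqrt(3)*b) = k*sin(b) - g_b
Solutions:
 g(b) = C1 - b*log(b) - b*log(3)/2 + b - k*cos(b)


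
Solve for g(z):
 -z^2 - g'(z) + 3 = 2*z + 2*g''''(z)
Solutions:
 g(z) = C1 + C4*exp(-2^(2/3)*z/2) - z^3/3 - z^2 + 3*z + (C2*sin(2^(2/3)*sqrt(3)*z/4) + C3*cos(2^(2/3)*sqrt(3)*z/4))*exp(2^(2/3)*z/4)


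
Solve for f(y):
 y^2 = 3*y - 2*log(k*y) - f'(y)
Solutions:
 f(y) = C1 - y^3/3 + 3*y^2/2 - 2*y*log(k*y) + 2*y


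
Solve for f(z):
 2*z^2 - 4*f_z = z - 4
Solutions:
 f(z) = C1 + z^3/6 - z^2/8 + z


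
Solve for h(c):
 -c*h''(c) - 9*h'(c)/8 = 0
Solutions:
 h(c) = C1 + C2/c^(1/8)


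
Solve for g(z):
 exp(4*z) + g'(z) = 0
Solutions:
 g(z) = C1 - exp(4*z)/4


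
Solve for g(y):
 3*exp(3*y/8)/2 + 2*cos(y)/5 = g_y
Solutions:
 g(y) = C1 + 4*exp(3*y/8) + 2*sin(y)/5


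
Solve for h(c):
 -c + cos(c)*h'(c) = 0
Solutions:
 h(c) = C1 + Integral(c/cos(c), c)


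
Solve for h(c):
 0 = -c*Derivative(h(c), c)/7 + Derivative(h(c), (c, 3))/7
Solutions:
 h(c) = C1 + Integral(C2*airyai(c) + C3*airybi(c), c)


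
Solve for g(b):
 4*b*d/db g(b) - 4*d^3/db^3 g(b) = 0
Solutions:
 g(b) = C1 + Integral(C2*airyai(b) + C3*airybi(b), b)


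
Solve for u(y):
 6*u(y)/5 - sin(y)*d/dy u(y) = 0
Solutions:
 u(y) = C1*(cos(y) - 1)^(3/5)/(cos(y) + 1)^(3/5)


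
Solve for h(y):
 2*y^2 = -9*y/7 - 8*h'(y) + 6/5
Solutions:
 h(y) = C1 - y^3/12 - 9*y^2/112 + 3*y/20


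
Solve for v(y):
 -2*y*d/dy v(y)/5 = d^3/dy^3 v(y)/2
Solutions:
 v(y) = C1 + Integral(C2*airyai(-10^(2/3)*y/5) + C3*airybi(-10^(2/3)*y/5), y)


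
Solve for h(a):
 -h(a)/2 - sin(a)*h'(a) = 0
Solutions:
 h(a) = C1*(cos(a) + 1)^(1/4)/(cos(a) - 1)^(1/4)


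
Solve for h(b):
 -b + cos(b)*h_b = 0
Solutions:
 h(b) = C1 + Integral(b/cos(b), b)


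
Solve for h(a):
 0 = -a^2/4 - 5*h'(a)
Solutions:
 h(a) = C1 - a^3/60


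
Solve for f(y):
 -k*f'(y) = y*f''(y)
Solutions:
 f(y) = C1 + y^(1 - re(k))*(C2*sin(log(y)*Abs(im(k))) + C3*cos(log(y)*im(k)))


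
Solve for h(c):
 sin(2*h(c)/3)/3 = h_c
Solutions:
 -c/3 + 3*log(cos(2*h(c)/3) - 1)/4 - 3*log(cos(2*h(c)/3) + 1)/4 = C1


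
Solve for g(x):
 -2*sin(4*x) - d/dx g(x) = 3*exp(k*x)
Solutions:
 g(x) = C1 + cos(4*x)/2 - 3*exp(k*x)/k


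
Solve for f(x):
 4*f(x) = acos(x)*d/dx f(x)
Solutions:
 f(x) = C1*exp(4*Integral(1/acos(x), x))


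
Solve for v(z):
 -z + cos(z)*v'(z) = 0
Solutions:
 v(z) = C1 + Integral(z/cos(z), z)


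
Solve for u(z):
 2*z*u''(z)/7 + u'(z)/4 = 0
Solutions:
 u(z) = C1 + C2*z^(1/8)


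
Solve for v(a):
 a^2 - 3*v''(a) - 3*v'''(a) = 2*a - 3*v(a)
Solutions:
 v(a) = C1*exp(-a*(2*2^(1/3)/(3*sqrt(69) + 25)^(1/3) + 4 + 2^(2/3)*(3*sqrt(69) + 25)^(1/3))/12)*sin(2^(1/3)*sqrt(3)*a*(-2^(1/3)*(3*sqrt(69) + 25)^(1/3) + 2/(3*sqrt(69) + 25)^(1/3))/12) + C2*exp(-a*(2*2^(1/3)/(3*sqrt(69) + 25)^(1/3) + 4 + 2^(2/3)*(3*sqrt(69) + 25)^(1/3))/12)*cos(2^(1/3)*sqrt(3)*a*(-2^(1/3)*(3*sqrt(69) + 25)^(1/3) + 2/(3*sqrt(69) + 25)^(1/3))/12) + C3*exp(a*(-2 + 2*2^(1/3)/(3*sqrt(69) + 25)^(1/3) + 2^(2/3)*(3*sqrt(69) + 25)^(1/3))/6) - a^2/3 + 2*a/3 - 2/3


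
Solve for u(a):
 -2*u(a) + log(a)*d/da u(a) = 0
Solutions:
 u(a) = C1*exp(2*li(a))


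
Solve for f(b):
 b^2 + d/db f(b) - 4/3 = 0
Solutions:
 f(b) = C1 - b^3/3 + 4*b/3


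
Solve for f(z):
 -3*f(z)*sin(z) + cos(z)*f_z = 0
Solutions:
 f(z) = C1/cos(z)^3


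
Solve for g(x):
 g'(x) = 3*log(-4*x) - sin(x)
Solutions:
 g(x) = C1 + 3*x*log(-x) - 3*x + 6*x*log(2) + cos(x)


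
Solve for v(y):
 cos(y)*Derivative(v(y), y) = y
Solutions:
 v(y) = C1 + Integral(y/cos(y), y)


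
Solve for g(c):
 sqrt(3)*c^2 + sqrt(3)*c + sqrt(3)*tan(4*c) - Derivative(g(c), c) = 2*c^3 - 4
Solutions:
 g(c) = C1 - c^4/2 + sqrt(3)*c^3/3 + sqrt(3)*c^2/2 + 4*c - sqrt(3)*log(cos(4*c))/4


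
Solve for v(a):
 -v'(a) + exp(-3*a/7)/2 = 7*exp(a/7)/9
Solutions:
 v(a) = C1 - 49*exp(a/7)/9 - 7*exp(-3*a/7)/6


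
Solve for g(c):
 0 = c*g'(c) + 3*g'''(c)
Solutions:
 g(c) = C1 + Integral(C2*airyai(-3^(2/3)*c/3) + C3*airybi(-3^(2/3)*c/3), c)


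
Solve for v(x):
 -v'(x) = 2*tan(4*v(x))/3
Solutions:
 v(x) = -asin(C1*exp(-8*x/3))/4 + pi/4
 v(x) = asin(C1*exp(-8*x/3))/4


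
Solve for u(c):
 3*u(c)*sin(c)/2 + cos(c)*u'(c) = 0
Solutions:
 u(c) = C1*cos(c)^(3/2)


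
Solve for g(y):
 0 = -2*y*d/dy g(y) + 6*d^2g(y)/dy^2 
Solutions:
 g(y) = C1 + C2*erfi(sqrt(6)*y/6)


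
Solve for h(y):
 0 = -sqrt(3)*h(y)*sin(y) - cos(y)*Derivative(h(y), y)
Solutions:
 h(y) = C1*cos(y)^(sqrt(3))


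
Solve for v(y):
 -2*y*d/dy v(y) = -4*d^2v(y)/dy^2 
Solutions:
 v(y) = C1 + C2*erfi(y/2)


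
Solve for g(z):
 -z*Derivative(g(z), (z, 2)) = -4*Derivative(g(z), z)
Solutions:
 g(z) = C1 + C2*z^5


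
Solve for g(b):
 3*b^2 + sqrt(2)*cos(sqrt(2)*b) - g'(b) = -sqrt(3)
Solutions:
 g(b) = C1 + b^3 + sqrt(3)*b + sin(sqrt(2)*b)


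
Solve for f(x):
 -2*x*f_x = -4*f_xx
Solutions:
 f(x) = C1 + C2*erfi(x/2)


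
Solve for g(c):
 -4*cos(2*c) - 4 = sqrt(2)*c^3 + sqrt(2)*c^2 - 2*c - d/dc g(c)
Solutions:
 g(c) = C1 + sqrt(2)*c^4/4 + sqrt(2)*c^3/3 - c^2 + 4*c + 4*sin(c)*cos(c)


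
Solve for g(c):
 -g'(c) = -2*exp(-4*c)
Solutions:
 g(c) = C1 - exp(-4*c)/2


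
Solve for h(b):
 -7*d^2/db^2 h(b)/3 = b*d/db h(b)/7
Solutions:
 h(b) = C1 + C2*erf(sqrt(6)*b/14)


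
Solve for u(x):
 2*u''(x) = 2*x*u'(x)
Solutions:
 u(x) = C1 + C2*erfi(sqrt(2)*x/2)


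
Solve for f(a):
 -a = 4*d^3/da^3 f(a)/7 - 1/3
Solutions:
 f(a) = C1 + C2*a + C3*a^2 - 7*a^4/96 + 7*a^3/72


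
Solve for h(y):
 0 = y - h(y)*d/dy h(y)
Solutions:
 h(y) = -sqrt(C1 + y^2)
 h(y) = sqrt(C1 + y^2)


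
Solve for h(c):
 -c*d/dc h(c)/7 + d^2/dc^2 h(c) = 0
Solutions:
 h(c) = C1 + C2*erfi(sqrt(14)*c/14)


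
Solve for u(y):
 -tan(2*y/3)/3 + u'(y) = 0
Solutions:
 u(y) = C1 - log(cos(2*y/3))/2


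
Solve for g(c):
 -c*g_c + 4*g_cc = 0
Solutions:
 g(c) = C1 + C2*erfi(sqrt(2)*c/4)


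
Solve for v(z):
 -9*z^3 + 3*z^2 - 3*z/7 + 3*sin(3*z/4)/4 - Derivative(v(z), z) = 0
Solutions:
 v(z) = C1 - 9*z^4/4 + z^3 - 3*z^2/14 - cos(3*z/4)


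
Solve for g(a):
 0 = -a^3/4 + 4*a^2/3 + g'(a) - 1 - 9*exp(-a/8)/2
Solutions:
 g(a) = C1 + a^4/16 - 4*a^3/9 + a - 36*exp(-a/8)


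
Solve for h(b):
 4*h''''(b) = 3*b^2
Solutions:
 h(b) = C1 + C2*b + C3*b^2 + C4*b^3 + b^6/480


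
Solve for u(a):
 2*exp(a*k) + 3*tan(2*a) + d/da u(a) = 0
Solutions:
 u(a) = C1 - 2*Piecewise((exp(a*k)/k, Ne(k, 0)), (a, True)) + 3*log(cos(2*a))/2


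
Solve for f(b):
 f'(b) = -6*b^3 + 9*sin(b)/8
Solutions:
 f(b) = C1 - 3*b^4/2 - 9*cos(b)/8


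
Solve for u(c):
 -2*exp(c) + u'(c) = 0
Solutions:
 u(c) = C1 + 2*exp(c)


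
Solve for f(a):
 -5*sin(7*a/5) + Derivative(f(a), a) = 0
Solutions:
 f(a) = C1 - 25*cos(7*a/5)/7


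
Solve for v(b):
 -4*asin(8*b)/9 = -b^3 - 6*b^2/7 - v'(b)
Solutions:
 v(b) = C1 - b^4/4 - 2*b^3/7 + 4*b*asin(8*b)/9 + sqrt(1 - 64*b^2)/18


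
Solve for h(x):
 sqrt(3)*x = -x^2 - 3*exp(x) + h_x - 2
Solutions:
 h(x) = C1 + x^3/3 + sqrt(3)*x^2/2 + 2*x + 3*exp(x)


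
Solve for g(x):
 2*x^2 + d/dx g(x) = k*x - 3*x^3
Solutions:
 g(x) = C1 + k*x^2/2 - 3*x^4/4 - 2*x^3/3


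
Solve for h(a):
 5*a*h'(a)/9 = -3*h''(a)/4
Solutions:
 h(a) = C1 + C2*erf(sqrt(30)*a/9)


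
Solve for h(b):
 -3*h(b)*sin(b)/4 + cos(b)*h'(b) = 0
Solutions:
 h(b) = C1/cos(b)^(3/4)


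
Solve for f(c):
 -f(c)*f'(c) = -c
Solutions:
 f(c) = -sqrt(C1 + c^2)
 f(c) = sqrt(C1 + c^2)


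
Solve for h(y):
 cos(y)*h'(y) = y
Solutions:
 h(y) = C1 + Integral(y/cos(y), y)


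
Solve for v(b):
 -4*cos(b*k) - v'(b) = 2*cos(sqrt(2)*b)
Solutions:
 v(b) = C1 - sqrt(2)*sin(sqrt(2)*b) - 4*sin(b*k)/k


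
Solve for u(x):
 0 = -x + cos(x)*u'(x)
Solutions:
 u(x) = C1 + Integral(x/cos(x), x)


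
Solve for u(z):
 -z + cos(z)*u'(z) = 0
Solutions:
 u(z) = C1 + Integral(z/cos(z), z)


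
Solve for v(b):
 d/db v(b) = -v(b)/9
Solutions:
 v(b) = C1*exp(-b/9)


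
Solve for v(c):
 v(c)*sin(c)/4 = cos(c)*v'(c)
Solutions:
 v(c) = C1/cos(c)^(1/4)


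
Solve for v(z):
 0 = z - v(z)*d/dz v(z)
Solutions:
 v(z) = -sqrt(C1 + z^2)
 v(z) = sqrt(C1 + z^2)


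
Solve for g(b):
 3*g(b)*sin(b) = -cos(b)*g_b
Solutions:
 g(b) = C1*cos(b)^3


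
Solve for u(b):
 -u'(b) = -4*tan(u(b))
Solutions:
 u(b) = pi - asin(C1*exp(4*b))
 u(b) = asin(C1*exp(4*b))


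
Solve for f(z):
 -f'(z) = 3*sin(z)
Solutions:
 f(z) = C1 + 3*cos(z)


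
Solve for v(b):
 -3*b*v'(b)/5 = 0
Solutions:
 v(b) = C1


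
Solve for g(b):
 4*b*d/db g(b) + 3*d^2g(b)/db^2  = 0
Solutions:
 g(b) = C1 + C2*erf(sqrt(6)*b/3)


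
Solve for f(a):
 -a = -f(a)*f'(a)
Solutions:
 f(a) = -sqrt(C1 + a^2)
 f(a) = sqrt(C1 + a^2)


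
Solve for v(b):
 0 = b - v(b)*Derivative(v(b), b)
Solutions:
 v(b) = -sqrt(C1 + b^2)
 v(b) = sqrt(C1 + b^2)


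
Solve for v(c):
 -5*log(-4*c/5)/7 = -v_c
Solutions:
 v(c) = C1 + 5*c*log(-c)/7 + 5*c*(-log(5) - 1 + 2*log(2))/7


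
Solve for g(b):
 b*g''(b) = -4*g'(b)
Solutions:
 g(b) = C1 + C2/b^3


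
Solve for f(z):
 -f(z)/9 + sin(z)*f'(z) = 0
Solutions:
 f(z) = C1*(cos(z) - 1)^(1/18)/(cos(z) + 1)^(1/18)


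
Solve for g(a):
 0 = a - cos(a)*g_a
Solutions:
 g(a) = C1 + Integral(a/cos(a), a)


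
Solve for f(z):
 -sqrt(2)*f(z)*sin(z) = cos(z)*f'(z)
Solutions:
 f(z) = C1*cos(z)^(sqrt(2))


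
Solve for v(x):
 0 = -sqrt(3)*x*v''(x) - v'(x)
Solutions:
 v(x) = C1 + C2*x^(1 - sqrt(3)/3)


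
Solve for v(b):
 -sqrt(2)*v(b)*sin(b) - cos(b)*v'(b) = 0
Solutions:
 v(b) = C1*cos(b)^(sqrt(2))


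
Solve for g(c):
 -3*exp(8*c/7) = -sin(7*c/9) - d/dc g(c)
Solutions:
 g(c) = C1 + 21*exp(8*c/7)/8 + 9*cos(7*c/9)/7


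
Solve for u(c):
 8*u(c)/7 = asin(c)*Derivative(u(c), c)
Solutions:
 u(c) = C1*exp(8*Integral(1/asin(c), c)/7)


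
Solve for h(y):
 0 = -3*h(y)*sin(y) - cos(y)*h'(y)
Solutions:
 h(y) = C1*cos(y)^3


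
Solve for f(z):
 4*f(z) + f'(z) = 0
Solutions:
 f(z) = C1*exp(-4*z)


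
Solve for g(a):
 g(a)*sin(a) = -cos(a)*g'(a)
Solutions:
 g(a) = C1*cos(a)


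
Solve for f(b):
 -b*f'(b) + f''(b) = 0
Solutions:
 f(b) = C1 + C2*erfi(sqrt(2)*b/2)


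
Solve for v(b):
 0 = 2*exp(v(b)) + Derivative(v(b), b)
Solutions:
 v(b) = log(1/(C1 + 2*b))


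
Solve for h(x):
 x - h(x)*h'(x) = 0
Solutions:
 h(x) = -sqrt(C1 + x^2)
 h(x) = sqrt(C1 + x^2)


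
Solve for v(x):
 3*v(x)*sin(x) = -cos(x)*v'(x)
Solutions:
 v(x) = C1*cos(x)^3


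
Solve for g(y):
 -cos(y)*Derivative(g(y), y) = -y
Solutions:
 g(y) = C1 + Integral(y/cos(y), y)


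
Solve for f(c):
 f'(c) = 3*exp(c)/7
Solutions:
 f(c) = C1 + 3*exp(c)/7


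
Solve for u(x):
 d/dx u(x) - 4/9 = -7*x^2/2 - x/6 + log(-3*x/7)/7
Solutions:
 u(x) = C1 - 7*x^3/6 - x^2/12 + x*log(-x)/7 + x*(-9*log(7) + 9*log(3) + 19)/63


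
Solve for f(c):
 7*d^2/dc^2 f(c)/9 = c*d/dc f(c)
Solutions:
 f(c) = C1 + C2*erfi(3*sqrt(14)*c/14)


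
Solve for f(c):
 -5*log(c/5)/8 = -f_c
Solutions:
 f(c) = C1 + 5*c*log(c)/8 - 5*c*log(5)/8 - 5*c/8


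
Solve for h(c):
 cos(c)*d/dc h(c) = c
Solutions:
 h(c) = C1 + Integral(c/cos(c), c)


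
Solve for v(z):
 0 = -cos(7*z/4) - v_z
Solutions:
 v(z) = C1 - 4*sin(7*z/4)/7


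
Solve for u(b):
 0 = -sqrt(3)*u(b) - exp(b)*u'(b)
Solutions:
 u(b) = C1*exp(sqrt(3)*exp(-b))


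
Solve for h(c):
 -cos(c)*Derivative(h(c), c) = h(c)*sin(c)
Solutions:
 h(c) = C1*cos(c)


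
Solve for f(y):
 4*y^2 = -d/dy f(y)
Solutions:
 f(y) = C1 - 4*y^3/3


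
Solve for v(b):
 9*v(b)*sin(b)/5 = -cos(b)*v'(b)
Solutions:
 v(b) = C1*cos(b)^(9/5)


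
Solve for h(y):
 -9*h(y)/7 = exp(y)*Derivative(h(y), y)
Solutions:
 h(y) = C1*exp(9*exp(-y)/7)


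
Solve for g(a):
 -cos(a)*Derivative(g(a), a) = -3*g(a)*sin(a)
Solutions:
 g(a) = C1/cos(a)^3


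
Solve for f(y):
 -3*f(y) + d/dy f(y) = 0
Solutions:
 f(y) = C1*exp(3*y)


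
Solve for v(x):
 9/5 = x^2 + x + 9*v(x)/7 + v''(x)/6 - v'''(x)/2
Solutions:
 v(x) = C1*exp(x*(-7^(2/3)*(405*sqrt(263) + 6568)^(1/3) - 7*7^(1/3)/(405*sqrt(263) + 6568)^(1/3) + 14)/126)*sin(sqrt(3)*7^(1/3)*x*(-7^(1/3)*(405*sqrt(263) + 6568)^(1/3) + 7/(405*sqrt(263) + 6568)^(1/3))/126) + C2*exp(x*(-7^(2/3)*(405*sqrt(263) + 6568)^(1/3) - 7*7^(1/3)/(405*sqrt(263) + 6568)^(1/3) + 14)/126)*cos(sqrt(3)*7^(1/3)*x*(-7^(1/3)*(405*sqrt(263) + 6568)^(1/3) + 7/(405*sqrt(263) + 6568)^(1/3))/126) + C3*exp(x*(7*7^(1/3)/(405*sqrt(263) + 6568)^(1/3) + 7 + 7^(2/3)*(405*sqrt(263) + 6568)^(1/3))/63) - 7*x^2/9 - 7*x/9 + 1946/1215


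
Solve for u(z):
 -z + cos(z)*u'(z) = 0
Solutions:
 u(z) = C1 + Integral(z/cos(z), z)


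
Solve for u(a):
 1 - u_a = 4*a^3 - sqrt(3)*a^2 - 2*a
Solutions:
 u(a) = C1 - a^4 + sqrt(3)*a^3/3 + a^2 + a


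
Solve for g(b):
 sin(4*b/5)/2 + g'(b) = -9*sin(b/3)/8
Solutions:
 g(b) = C1 + 27*cos(b/3)/8 + 5*cos(4*b/5)/8


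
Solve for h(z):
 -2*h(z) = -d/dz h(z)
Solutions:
 h(z) = C1*exp(2*z)


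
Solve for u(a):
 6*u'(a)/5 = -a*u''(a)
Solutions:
 u(a) = C1 + C2/a^(1/5)


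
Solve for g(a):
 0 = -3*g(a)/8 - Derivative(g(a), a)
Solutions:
 g(a) = C1*exp(-3*a/8)


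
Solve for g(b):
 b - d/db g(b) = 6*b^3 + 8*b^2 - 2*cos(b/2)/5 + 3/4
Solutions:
 g(b) = C1 - 3*b^4/2 - 8*b^3/3 + b^2/2 - 3*b/4 + 4*sin(b/2)/5


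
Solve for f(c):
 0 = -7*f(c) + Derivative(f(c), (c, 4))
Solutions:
 f(c) = C1*exp(-7^(1/4)*c) + C2*exp(7^(1/4)*c) + C3*sin(7^(1/4)*c) + C4*cos(7^(1/4)*c)


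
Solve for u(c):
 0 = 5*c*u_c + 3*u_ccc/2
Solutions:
 u(c) = C1 + Integral(C2*airyai(-10^(1/3)*3^(2/3)*c/3) + C3*airybi(-10^(1/3)*3^(2/3)*c/3), c)


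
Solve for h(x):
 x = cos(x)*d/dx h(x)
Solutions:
 h(x) = C1 + Integral(x/cos(x), x)


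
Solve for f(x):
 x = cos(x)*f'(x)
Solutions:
 f(x) = C1 + Integral(x/cos(x), x)


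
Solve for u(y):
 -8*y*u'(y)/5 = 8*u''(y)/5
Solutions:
 u(y) = C1 + C2*erf(sqrt(2)*y/2)


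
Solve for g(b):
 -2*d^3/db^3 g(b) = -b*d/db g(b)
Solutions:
 g(b) = C1 + Integral(C2*airyai(2^(2/3)*b/2) + C3*airybi(2^(2/3)*b/2), b)


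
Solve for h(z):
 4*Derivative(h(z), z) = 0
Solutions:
 h(z) = C1


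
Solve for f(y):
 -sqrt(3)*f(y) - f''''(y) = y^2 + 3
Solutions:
 f(y) = -sqrt(3)*y^2/3 + (C1*sin(sqrt(2)*3^(1/8)*y/2) + C2*cos(sqrt(2)*3^(1/8)*y/2))*exp(-sqrt(2)*3^(1/8)*y/2) + (C3*sin(sqrt(2)*3^(1/8)*y/2) + C4*cos(sqrt(2)*3^(1/8)*y/2))*exp(sqrt(2)*3^(1/8)*y/2) - sqrt(3)


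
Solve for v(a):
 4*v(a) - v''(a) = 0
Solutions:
 v(a) = C1*exp(-2*a) + C2*exp(2*a)


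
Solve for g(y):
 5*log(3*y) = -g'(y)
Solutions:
 g(y) = C1 - 5*y*log(y) - y*log(243) + 5*y


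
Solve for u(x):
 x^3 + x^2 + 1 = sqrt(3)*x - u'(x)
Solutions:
 u(x) = C1 - x^4/4 - x^3/3 + sqrt(3)*x^2/2 - x


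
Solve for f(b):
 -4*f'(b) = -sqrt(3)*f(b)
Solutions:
 f(b) = C1*exp(sqrt(3)*b/4)


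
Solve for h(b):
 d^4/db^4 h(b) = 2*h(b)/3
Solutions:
 h(b) = C1*exp(-2^(1/4)*3^(3/4)*b/3) + C2*exp(2^(1/4)*3^(3/4)*b/3) + C3*sin(2^(1/4)*3^(3/4)*b/3) + C4*cos(2^(1/4)*3^(3/4)*b/3)


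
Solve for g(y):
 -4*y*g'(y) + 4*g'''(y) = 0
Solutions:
 g(y) = C1 + Integral(C2*airyai(y) + C3*airybi(y), y)


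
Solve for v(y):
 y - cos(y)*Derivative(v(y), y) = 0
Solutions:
 v(y) = C1 + Integral(y/cos(y), y)


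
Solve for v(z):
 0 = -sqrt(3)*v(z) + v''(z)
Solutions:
 v(z) = C1*exp(-3^(1/4)*z) + C2*exp(3^(1/4)*z)


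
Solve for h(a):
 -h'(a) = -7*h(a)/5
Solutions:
 h(a) = C1*exp(7*a/5)


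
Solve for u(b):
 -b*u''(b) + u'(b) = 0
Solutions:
 u(b) = C1 + C2*b^2


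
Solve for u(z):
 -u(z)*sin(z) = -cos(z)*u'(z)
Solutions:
 u(z) = C1/cos(z)


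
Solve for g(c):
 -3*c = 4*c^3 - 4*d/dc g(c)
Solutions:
 g(c) = C1 + c^4/4 + 3*c^2/8


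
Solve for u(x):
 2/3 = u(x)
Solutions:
 u(x) = 2/3


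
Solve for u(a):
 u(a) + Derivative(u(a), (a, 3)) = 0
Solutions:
 u(a) = C3*exp(-a) + (C1*sin(sqrt(3)*a/2) + C2*cos(sqrt(3)*a/2))*exp(a/2)


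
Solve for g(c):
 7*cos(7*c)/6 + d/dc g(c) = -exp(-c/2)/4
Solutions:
 g(c) = C1 - sin(7*c)/6 + exp(-c/2)/2


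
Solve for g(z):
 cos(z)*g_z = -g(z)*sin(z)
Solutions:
 g(z) = C1*cos(z)


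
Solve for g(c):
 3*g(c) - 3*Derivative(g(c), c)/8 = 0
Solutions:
 g(c) = C1*exp(8*c)


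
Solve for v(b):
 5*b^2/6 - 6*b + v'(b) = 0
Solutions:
 v(b) = C1 - 5*b^3/18 + 3*b^2


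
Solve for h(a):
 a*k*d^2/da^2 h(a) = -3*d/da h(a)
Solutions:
 h(a) = C1 + a^(((re(k) - 3)*re(k) + im(k)^2)/(re(k)^2 + im(k)^2))*(C2*sin(3*log(a)*Abs(im(k))/(re(k)^2 + im(k)^2)) + C3*cos(3*log(a)*im(k)/(re(k)^2 + im(k)^2)))


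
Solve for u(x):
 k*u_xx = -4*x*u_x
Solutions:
 u(x) = C1 + C2*sqrt(k)*erf(sqrt(2)*x*sqrt(1/k))


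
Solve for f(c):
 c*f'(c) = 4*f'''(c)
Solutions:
 f(c) = C1 + Integral(C2*airyai(2^(1/3)*c/2) + C3*airybi(2^(1/3)*c/2), c)


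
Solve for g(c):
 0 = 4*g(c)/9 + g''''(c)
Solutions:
 g(c) = (C1*sin(sqrt(3)*c/3) + C2*cos(sqrt(3)*c/3))*exp(-sqrt(3)*c/3) + (C3*sin(sqrt(3)*c/3) + C4*cos(sqrt(3)*c/3))*exp(sqrt(3)*c/3)


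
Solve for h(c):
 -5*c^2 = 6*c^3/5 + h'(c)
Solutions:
 h(c) = C1 - 3*c^4/10 - 5*c^3/3


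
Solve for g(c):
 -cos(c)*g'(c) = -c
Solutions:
 g(c) = C1 + Integral(c/cos(c), c)


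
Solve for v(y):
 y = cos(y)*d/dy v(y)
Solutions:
 v(y) = C1 + Integral(y/cos(y), y)


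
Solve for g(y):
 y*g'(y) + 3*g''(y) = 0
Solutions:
 g(y) = C1 + C2*erf(sqrt(6)*y/6)


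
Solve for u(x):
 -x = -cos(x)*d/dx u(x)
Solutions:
 u(x) = C1 + Integral(x/cos(x), x)


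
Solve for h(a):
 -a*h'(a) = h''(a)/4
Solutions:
 h(a) = C1 + C2*erf(sqrt(2)*a)


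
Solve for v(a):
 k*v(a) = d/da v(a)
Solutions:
 v(a) = C1*exp(a*k)


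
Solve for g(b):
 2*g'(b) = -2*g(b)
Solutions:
 g(b) = C1*exp(-b)


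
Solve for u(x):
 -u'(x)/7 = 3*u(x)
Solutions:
 u(x) = C1*exp(-21*x)


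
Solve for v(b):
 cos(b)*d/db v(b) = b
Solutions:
 v(b) = C1 + Integral(b/cos(b), b)


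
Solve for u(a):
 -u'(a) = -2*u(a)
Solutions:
 u(a) = C1*exp(2*a)


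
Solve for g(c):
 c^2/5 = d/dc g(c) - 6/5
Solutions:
 g(c) = C1 + c^3/15 + 6*c/5


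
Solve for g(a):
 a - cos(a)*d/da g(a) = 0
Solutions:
 g(a) = C1 + Integral(a/cos(a), a)


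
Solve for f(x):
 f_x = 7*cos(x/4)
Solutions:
 f(x) = C1 + 28*sin(x/4)


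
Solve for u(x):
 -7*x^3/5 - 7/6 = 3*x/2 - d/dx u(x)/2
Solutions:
 u(x) = C1 + 7*x^4/10 + 3*x^2/2 + 7*x/3


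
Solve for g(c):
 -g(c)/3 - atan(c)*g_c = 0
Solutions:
 g(c) = C1*exp(-Integral(1/atan(c), c)/3)


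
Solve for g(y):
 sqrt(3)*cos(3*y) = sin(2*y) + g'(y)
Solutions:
 g(y) = C1 + sqrt(3)*sin(3*y)/3 + cos(2*y)/2


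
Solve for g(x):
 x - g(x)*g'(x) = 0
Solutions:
 g(x) = -sqrt(C1 + x^2)
 g(x) = sqrt(C1 + x^2)


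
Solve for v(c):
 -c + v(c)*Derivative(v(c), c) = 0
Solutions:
 v(c) = -sqrt(C1 + c^2)
 v(c) = sqrt(C1 + c^2)


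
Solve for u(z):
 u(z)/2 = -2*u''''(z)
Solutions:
 u(z) = (C1*sin(z/2) + C2*cos(z/2))*exp(-z/2) + (C3*sin(z/2) + C4*cos(z/2))*exp(z/2)


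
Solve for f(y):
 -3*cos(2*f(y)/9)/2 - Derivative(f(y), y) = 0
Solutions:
 3*y/2 - 9*log(sin(2*f(y)/9) - 1)/4 + 9*log(sin(2*f(y)/9) + 1)/4 = C1


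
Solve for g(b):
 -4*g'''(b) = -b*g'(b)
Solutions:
 g(b) = C1 + Integral(C2*airyai(2^(1/3)*b/2) + C3*airybi(2^(1/3)*b/2), b)


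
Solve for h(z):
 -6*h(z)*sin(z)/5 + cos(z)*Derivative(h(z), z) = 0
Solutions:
 h(z) = C1/cos(z)^(6/5)


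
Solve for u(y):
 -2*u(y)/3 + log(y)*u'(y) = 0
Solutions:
 u(y) = C1*exp(2*li(y)/3)


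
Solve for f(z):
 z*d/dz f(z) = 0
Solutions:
 f(z) = C1


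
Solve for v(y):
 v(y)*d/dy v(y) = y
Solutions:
 v(y) = -sqrt(C1 + y^2)
 v(y) = sqrt(C1 + y^2)


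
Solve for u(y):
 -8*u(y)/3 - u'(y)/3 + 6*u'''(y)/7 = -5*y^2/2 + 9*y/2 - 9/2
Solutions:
 u(y) = C1*exp(-42^(1/3)*y*(42^(1/3)/(sqrt(46614) + 216)^(1/3) + (sqrt(46614) + 216)^(1/3))/36)*sin(14^(1/3)*3^(1/6)*y*(-3^(2/3)*(sqrt(46614) + 216)^(1/3) + 3*14^(1/3)/(sqrt(46614) + 216)^(1/3))/36) + C2*exp(-42^(1/3)*y*(42^(1/3)/(sqrt(46614) + 216)^(1/3) + (sqrt(46614) + 216)^(1/3))/36)*cos(14^(1/3)*3^(1/6)*y*(-3^(2/3)*(sqrt(46614) + 216)^(1/3) + 3*14^(1/3)/(sqrt(46614) + 216)^(1/3))/36) + C3*exp(42^(1/3)*y*(42^(1/3)/(sqrt(46614) + 216)^(1/3) + (sqrt(46614) + 216)^(1/3))/18) + 15*y^2/16 - 123*y/64 + 987/512


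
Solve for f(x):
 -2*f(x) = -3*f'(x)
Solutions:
 f(x) = C1*exp(2*x/3)


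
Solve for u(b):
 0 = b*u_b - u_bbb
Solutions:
 u(b) = C1 + Integral(C2*airyai(b) + C3*airybi(b), b)


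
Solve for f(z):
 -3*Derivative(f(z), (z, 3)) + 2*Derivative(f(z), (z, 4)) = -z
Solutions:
 f(z) = C1 + C2*z + C3*z^2 + C4*exp(3*z/2) + z^4/72 + z^3/27


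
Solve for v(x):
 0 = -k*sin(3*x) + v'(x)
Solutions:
 v(x) = C1 - k*cos(3*x)/3


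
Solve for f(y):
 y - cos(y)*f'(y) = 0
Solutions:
 f(y) = C1 + Integral(y/cos(y), y)


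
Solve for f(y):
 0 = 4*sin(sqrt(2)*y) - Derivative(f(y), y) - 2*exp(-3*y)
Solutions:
 f(y) = C1 - 2*sqrt(2)*cos(sqrt(2)*y) + 2*exp(-3*y)/3


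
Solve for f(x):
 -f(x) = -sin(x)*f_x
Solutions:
 f(x) = C1*sqrt(cos(x) - 1)/sqrt(cos(x) + 1)


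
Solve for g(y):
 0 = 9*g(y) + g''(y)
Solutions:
 g(y) = C1*sin(3*y) + C2*cos(3*y)


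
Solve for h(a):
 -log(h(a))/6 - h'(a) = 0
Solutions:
 li(h(a)) = C1 - a/6


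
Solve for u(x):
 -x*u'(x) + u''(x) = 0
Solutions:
 u(x) = C1 + C2*erfi(sqrt(2)*x/2)


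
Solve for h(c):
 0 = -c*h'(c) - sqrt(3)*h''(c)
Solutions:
 h(c) = C1 + C2*erf(sqrt(2)*3^(3/4)*c/6)


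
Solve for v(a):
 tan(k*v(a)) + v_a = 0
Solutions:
 v(a) = Piecewise((-asin(exp(C1*k - a*k))/k + pi/k, Ne(k, 0)), (nan, True))
 v(a) = Piecewise((asin(exp(C1*k - a*k))/k, Ne(k, 0)), (nan, True))


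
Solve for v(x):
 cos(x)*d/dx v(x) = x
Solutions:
 v(x) = C1 + Integral(x/cos(x), x)


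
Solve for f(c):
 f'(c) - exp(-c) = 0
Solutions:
 f(c) = C1 - exp(-c)


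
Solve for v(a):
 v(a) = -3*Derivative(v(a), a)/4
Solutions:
 v(a) = C1*exp(-4*a/3)


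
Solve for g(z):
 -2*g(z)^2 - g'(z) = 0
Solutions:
 g(z) = 1/(C1 + 2*z)


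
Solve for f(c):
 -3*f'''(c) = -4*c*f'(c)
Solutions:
 f(c) = C1 + Integral(C2*airyai(6^(2/3)*c/3) + C3*airybi(6^(2/3)*c/3), c)


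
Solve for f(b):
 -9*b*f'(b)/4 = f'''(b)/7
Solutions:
 f(b) = C1 + Integral(C2*airyai(-126^(1/3)*b/2) + C3*airybi(-126^(1/3)*b/2), b)


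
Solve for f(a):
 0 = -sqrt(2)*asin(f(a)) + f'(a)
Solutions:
 Integral(1/asin(_y), (_y, f(a))) = C1 + sqrt(2)*a


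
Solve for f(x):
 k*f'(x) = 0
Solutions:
 f(x) = C1


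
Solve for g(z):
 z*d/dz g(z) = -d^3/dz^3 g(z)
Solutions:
 g(z) = C1 + Integral(C2*airyai(-z) + C3*airybi(-z), z)


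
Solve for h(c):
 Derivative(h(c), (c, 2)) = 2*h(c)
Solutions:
 h(c) = C1*exp(-sqrt(2)*c) + C2*exp(sqrt(2)*c)


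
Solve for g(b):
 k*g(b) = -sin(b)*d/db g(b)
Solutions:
 g(b) = C1*exp(k*(-log(cos(b) - 1) + log(cos(b) + 1))/2)


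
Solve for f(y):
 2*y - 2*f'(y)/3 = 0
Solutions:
 f(y) = C1 + 3*y^2/2


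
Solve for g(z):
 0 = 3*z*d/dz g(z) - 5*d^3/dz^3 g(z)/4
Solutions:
 g(z) = C1 + Integral(C2*airyai(12^(1/3)*5^(2/3)*z/5) + C3*airybi(12^(1/3)*5^(2/3)*z/5), z)


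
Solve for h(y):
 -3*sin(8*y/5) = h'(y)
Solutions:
 h(y) = C1 + 15*cos(8*y/5)/8


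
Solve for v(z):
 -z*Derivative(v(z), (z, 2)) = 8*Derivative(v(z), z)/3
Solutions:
 v(z) = C1 + C2/z^(5/3)


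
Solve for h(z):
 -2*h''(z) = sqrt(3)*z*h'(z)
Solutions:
 h(z) = C1 + C2*erf(3^(1/4)*z/2)


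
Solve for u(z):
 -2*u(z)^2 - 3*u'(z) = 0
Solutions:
 u(z) = 3/(C1 + 2*z)


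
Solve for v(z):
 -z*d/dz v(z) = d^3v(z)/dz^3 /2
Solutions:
 v(z) = C1 + Integral(C2*airyai(-2^(1/3)*z) + C3*airybi(-2^(1/3)*z), z)


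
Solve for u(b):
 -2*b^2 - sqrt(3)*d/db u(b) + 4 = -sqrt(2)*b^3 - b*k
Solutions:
 u(b) = C1 + sqrt(6)*b^4/12 - 2*sqrt(3)*b^3/9 + sqrt(3)*b^2*k/6 + 4*sqrt(3)*b/3


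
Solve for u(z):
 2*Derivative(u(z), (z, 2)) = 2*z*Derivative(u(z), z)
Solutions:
 u(z) = C1 + C2*erfi(sqrt(2)*z/2)


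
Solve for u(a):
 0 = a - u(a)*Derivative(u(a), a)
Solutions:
 u(a) = -sqrt(C1 + a^2)
 u(a) = sqrt(C1 + a^2)


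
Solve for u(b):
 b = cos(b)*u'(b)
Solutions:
 u(b) = C1 + Integral(b/cos(b), b)


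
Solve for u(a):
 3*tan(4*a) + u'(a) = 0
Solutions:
 u(a) = C1 + 3*log(cos(4*a))/4


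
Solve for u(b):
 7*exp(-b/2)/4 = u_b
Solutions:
 u(b) = C1 - 7*exp(-b/2)/2


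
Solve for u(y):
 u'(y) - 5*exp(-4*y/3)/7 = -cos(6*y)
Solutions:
 u(y) = C1 - sin(6*y)/6 - 15*exp(-4*y/3)/28


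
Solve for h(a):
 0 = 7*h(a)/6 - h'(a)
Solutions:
 h(a) = C1*exp(7*a/6)


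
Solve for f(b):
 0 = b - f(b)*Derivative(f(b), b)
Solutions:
 f(b) = -sqrt(C1 + b^2)
 f(b) = sqrt(C1 + b^2)


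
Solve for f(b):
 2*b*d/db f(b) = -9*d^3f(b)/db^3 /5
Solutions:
 f(b) = C1 + Integral(C2*airyai(-30^(1/3)*b/3) + C3*airybi(-30^(1/3)*b/3), b)


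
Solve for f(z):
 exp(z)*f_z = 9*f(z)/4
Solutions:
 f(z) = C1*exp(-9*exp(-z)/4)


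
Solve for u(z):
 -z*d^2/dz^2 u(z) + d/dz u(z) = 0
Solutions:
 u(z) = C1 + C2*z^2


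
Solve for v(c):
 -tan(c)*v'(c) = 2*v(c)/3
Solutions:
 v(c) = C1/sin(c)^(2/3)


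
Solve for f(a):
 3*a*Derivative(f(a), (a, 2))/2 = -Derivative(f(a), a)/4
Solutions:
 f(a) = C1 + C2*a^(5/6)


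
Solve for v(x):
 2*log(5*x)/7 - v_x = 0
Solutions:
 v(x) = C1 + 2*x*log(x)/7 - 2*x/7 + 2*x*log(5)/7


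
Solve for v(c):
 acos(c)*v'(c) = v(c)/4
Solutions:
 v(c) = C1*exp(Integral(1/acos(c), c)/4)


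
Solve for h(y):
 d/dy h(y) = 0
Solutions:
 h(y) = C1


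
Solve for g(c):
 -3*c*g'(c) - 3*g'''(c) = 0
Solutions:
 g(c) = C1 + Integral(C2*airyai(-c) + C3*airybi(-c), c)


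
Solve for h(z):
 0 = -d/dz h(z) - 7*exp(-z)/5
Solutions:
 h(z) = C1 + 7*exp(-z)/5


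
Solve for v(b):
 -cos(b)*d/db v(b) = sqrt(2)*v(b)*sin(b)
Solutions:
 v(b) = C1*cos(b)^(sqrt(2))


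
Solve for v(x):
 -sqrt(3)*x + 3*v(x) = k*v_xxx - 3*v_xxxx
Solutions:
 v(x) = C1*exp(x*(k - sqrt(k^2 + 6*12^(1/3)*(k^2 + sqrt(k^4 - 768))^(1/3) + 48*18^(1/3)/(k^2 + sqrt(k^4 - 768))^(1/3)) - sqrt(2)*sqrt(-k^3/sqrt(k^2 + 6*12^(1/3)*(k^2 + sqrt(k^4 - 768))^(1/3) + 48*18^(1/3)/(k^2 + sqrt(k^4 - 768))^(1/3)) + k^2 - 3*12^(1/3)*(k^2 + sqrt(k^4 - 768))^(1/3) - 24*18^(1/3)/(k^2 + sqrt(k^4 - 768))^(1/3)))/12) + C2*exp(x*(k - sqrt(k^2 + 6*12^(1/3)*(k^2 + sqrt(k^4 - 768))^(1/3) + 48*18^(1/3)/(k^2 + sqrt(k^4 - 768))^(1/3)) + sqrt(2)*sqrt(-k^3/sqrt(k^2 + 6*12^(1/3)*(k^2 + sqrt(k^4 - 768))^(1/3) + 48*18^(1/3)/(k^2 + sqrt(k^4 - 768))^(1/3)) + k^2 - 3*12^(1/3)*(k^2 + sqrt(k^4 - 768))^(1/3) - 24*18^(1/3)/(k^2 + sqrt(k^4 - 768))^(1/3)))/12) + C3*exp(x*(k + sqrt(k^2 + 6*12^(1/3)*(k^2 + sqrt(k^4 - 768))^(1/3) + 48*18^(1/3)/(k^2 + sqrt(k^4 - 768))^(1/3)) - sqrt(2)*sqrt(k^3/sqrt(k^2 + 6*12^(1/3)*(k^2 + sqrt(k^4 - 768))^(1/3) + 48*18^(1/3)/(k^2 + sqrt(k^4 - 768))^(1/3)) + k^2 - 3*12^(1/3)*(k^2 + sqrt(k^4 - 768))^(1/3) - 24*18^(1/3)/(k^2 + sqrt(k^4 - 768))^(1/3)))/12) + C4*exp(x*(k + sqrt(k^2 + 6*12^(1/3)*(k^2 + sqrt(k^4 - 768))^(1/3) + 48*18^(1/3)/(k^2 + sqrt(k^4 - 768))^(1/3)) + sqrt(2)*sqrt(k^3/sqrt(k^2 + 6*12^(1/3)*(k^2 + sqrt(k^4 - 768))^(1/3) + 48*18^(1/3)/(k^2 + sqrt(k^4 - 768))^(1/3)) + k^2 - 3*12^(1/3)*(k^2 + sqrt(k^4 - 768))^(1/3) - 24*18^(1/3)/(k^2 + sqrt(k^4 - 768))^(1/3)))/12) + sqrt(3)*x/3


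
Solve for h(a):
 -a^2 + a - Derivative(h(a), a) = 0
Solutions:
 h(a) = C1 - a^3/3 + a^2/2


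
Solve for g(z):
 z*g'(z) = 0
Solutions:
 g(z) = C1


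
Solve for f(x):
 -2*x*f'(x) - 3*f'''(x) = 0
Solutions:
 f(x) = C1 + Integral(C2*airyai(-2^(1/3)*3^(2/3)*x/3) + C3*airybi(-2^(1/3)*3^(2/3)*x/3), x)


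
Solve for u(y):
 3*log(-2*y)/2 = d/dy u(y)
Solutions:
 u(y) = C1 + 3*y*log(-y)/2 + 3*y*(-1 + log(2))/2


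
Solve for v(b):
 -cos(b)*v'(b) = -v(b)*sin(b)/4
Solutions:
 v(b) = C1/cos(b)^(1/4)


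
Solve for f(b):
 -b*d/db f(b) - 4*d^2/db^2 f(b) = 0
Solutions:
 f(b) = C1 + C2*erf(sqrt(2)*b/4)


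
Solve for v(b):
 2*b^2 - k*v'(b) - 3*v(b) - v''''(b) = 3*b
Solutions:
 v(b) = C1*exp(b*(-sqrt(2)*sqrt((k^2/16 + sqrt(k^4/256 - 1))^(1/3) + (k^2/16 + sqrt(k^4/256 - 1))^(-1/3)) + sqrt(sqrt(2)*k/sqrt((k^2/16 + sqrt(k^4/256 - 1))^(1/3) + (k^2/16 + sqrt(k^4/256 - 1))^(-1/3)) - 2*(k^2/16 + sqrt(k^4/256 - 1))^(1/3) - 2/(k^2/16 + sqrt(k^4/256 - 1))^(1/3)))/2) + C2*exp(b*(sqrt(2)*sqrt((k^2/16 + sqrt(k^4/256 - 1))^(1/3) + (k^2/16 + sqrt(k^4/256 - 1))^(-1/3)) - sqrt(-sqrt(2)*k/sqrt((k^2/16 + sqrt(k^4/256 - 1))^(1/3) + (k^2/16 + sqrt(k^4/256 - 1))^(-1/3)) - 2*(k^2/16 + sqrt(k^4/256 - 1))^(1/3) - 2/(k^2/16 + sqrt(k^4/256 - 1))^(1/3)))/2) + C3*exp(b*(sqrt(2)*sqrt((k^2/16 + sqrt(k^4/256 - 1))^(1/3) + (k^2/16 + sqrt(k^4/256 - 1))^(-1/3)) + sqrt(-sqrt(2)*k/sqrt((k^2/16 + sqrt(k^4/256 - 1))^(1/3) + (k^2/16 + sqrt(k^4/256 - 1))^(-1/3)) - 2*(k^2/16 + sqrt(k^4/256 - 1))^(1/3) - 2/(k^2/16 + sqrt(k^4/256 - 1))^(1/3)))/2) + C4*exp(-b*(sqrt(2)*sqrt((k^2/16 + sqrt(k^4/256 - 1))^(1/3) + (k^2/16 + sqrt(k^4/256 - 1))^(-1/3)) + sqrt(sqrt(2)*k/sqrt((k^2/16 + sqrt(k^4/256 - 1))^(1/3) + (k^2/16 + sqrt(k^4/256 - 1))^(-1/3)) - 2*(k^2/16 + sqrt(k^4/256 - 1))^(1/3) - 2/(k^2/16 + sqrt(k^4/256 - 1))^(1/3)))/2) + 2*b^2/3 - 4*b*k/9 - b + 4*k^2/27 + k/3


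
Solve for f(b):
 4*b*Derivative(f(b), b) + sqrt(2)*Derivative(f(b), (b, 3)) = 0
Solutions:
 f(b) = C1 + Integral(C2*airyai(-sqrt(2)*b) + C3*airybi(-sqrt(2)*b), b)


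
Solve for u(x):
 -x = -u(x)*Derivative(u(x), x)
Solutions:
 u(x) = -sqrt(C1 + x^2)
 u(x) = sqrt(C1 + x^2)


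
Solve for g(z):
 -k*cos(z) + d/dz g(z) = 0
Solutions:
 g(z) = C1 + k*sin(z)


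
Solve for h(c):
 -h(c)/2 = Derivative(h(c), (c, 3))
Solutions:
 h(c) = C3*exp(-2^(2/3)*c/2) + (C1*sin(2^(2/3)*sqrt(3)*c/4) + C2*cos(2^(2/3)*sqrt(3)*c/4))*exp(2^(2/3)*c/4)


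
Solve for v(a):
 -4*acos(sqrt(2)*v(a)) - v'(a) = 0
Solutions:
 Integral(1/acos(sqrt(2)*_y), (_y, v(a))) = C1 - 4*a


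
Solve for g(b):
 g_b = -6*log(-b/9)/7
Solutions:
 g(b) = C1 - 6*b*log(-b)/7 + 6*b*(1 + 2*log(3))/7


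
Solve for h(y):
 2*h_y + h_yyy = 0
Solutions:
 h(y) = C1 + C2*sin(sqrt(2)*y) + C3*cos(sqrt(2)*y)


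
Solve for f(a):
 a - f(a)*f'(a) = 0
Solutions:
 f(a) = -sqrt(C1 + a^2)
 f(a) = sqrt(C1 + a^2)


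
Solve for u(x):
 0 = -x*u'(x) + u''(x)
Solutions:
 u(x) = C1 + C2*erfi(sqrt(2)*x/2)


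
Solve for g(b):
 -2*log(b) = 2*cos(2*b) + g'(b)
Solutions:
 g(b) = C1 - 2*b*log(b) + 2*b - sin(2*b)


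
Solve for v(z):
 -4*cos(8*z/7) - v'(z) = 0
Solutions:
 v(z) = C1 - 7*sin(8*z/7)/2


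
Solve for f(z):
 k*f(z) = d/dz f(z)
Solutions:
 f(z) = C1*exp(k*z)


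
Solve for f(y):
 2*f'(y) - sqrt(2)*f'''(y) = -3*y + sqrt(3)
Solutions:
 f(y) = C1 + C2*exp(-2^(1/4)*y) + C3*exp(2^(1/4)*y) - 3*y^2/4 + sqrt(3)*y/2


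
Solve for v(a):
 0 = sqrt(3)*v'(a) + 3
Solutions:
 v(a) = C1 - sqrt(3)*a


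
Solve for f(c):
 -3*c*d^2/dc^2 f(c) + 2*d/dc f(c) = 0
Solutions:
 f(c) = C1 + C2*c^(5/3)


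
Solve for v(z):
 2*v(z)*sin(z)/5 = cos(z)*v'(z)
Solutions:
 v(z) = C1/cos(z)^(2/5)


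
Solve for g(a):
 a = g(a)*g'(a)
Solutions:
 g(a) = -sqrt(C1 + a^2)
 g(a) = sqrt(C1 + a^2)


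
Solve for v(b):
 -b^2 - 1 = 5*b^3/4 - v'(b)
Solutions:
 v(b) = C1 + 5*b^4/16 + b^3/3 + b


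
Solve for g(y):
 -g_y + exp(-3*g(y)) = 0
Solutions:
 g(y) = log(C1 + 3*y)/3
 g(y) = log((-3^(1/3) - 3^(5/6)*I)*(C1 + y)^(1/3)/2)
 g(y) = log((-3^(1/3) + 3^(5/6)*I)*(C1 + y)^(1/3)/2)


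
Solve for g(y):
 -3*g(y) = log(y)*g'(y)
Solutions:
 g(y) = C1*exp(-3*li(y))


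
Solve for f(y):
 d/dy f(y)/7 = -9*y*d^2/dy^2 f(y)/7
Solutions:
 f(y) = C1 + C2*y^(8/9)


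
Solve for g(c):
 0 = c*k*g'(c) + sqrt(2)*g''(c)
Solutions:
 g(c) = Piecewise((-2^(3/4)*sqrt(pi)*C1*erf(2^(1/4)*c*sqrt(k)/2)/(2*sqrt(k)) - C2, (k > 0) | (k < 0)), (-C1*c - C2, True))


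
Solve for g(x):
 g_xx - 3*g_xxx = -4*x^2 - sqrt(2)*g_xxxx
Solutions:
 g(x) = C1 + C2*x + C3*exp(sqrt(2)*x*(3 - sqrt(9 - 4*sqrt(2)))/4) + C4*exp(sqrt(2)*x*(sqrt(9 - 4*sqrt(2)) + 3)/4) - x^4/3 - 4*x^3 + 4*x^2*(-9 + sqrt(2))
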